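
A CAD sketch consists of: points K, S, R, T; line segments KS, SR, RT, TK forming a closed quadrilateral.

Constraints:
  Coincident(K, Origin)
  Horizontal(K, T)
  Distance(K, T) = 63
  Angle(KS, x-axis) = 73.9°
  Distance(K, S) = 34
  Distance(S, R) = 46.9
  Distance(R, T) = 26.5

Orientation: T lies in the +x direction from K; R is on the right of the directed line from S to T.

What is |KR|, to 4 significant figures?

37.40

Checks: |SR| = 46.90 ✓; |RT| = 26.50 ✓.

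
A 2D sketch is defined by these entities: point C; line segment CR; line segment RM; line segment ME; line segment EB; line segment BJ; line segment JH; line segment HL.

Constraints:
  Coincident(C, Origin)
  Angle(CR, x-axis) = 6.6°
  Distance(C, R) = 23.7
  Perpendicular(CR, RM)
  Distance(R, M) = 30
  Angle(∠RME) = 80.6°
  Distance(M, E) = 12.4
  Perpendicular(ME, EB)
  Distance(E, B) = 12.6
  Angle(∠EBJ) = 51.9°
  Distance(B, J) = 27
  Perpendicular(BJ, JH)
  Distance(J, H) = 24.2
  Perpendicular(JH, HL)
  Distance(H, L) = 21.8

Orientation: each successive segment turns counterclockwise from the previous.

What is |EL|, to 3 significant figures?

14.5

The perpendicularity gives JH at right angles to BJ, so JH runs at 144°; with |JH| = 24.2, H = (7.88, 53.1). The perpendicularity gives HL at right angles to JH, so HL runs at -126°; with |HL| = 21.8, L = (-4.91, 35.4). Then |EL| = |L − E| = 14.5.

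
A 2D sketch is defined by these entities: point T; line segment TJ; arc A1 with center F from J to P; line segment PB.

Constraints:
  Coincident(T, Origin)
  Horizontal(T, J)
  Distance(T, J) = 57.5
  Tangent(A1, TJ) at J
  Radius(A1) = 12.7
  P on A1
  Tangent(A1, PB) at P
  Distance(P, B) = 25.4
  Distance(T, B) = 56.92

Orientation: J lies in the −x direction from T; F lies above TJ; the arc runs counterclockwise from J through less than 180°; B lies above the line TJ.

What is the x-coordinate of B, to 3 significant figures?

-43.1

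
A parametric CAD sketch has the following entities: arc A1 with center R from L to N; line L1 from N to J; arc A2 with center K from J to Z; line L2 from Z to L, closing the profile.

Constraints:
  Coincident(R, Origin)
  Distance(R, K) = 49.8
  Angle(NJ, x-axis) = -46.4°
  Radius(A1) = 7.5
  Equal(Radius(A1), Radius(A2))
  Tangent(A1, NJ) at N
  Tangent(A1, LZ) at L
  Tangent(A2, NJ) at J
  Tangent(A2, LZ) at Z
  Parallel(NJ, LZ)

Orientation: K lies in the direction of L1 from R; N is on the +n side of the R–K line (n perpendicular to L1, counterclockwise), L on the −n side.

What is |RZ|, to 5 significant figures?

50.362

Tangency of A1 to both parallel lines with radius 7.5 puts N and L at R ± 7.5·n: N = (5.4313, 5.1721), L = (-5.4313, -5.1721). Equal radii place J and Z the same way about K: J = K + 7.5·n = (39.774, -30.892), Z = K − 7.5·n = (28.912, -41.236). Then |RZ| = |Z − R| = 50.362.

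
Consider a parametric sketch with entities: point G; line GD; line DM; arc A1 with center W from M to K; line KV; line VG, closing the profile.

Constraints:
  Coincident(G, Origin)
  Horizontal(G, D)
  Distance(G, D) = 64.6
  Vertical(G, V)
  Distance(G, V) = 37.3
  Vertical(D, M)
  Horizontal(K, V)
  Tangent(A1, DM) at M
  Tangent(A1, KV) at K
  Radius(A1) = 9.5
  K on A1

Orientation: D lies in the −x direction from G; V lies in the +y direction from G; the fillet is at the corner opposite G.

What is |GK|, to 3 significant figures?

66.5

G is at the origin; G and D share the same y with |GD| = 64.6 and D on the −x side, so D = (-64.6, 0.00). G and V share the same x with |GV| = 37.3 and V on the +y side, so V = (0.00, 37.3). The virtual corner opposite G is at (-64.6, 37.3). A1 meets DM tangentially, so WM is at right angles to DM and A1 meets KV tangentially, so WK is at right angles to KV, with radius 9.5, so the center W sits 9.5 in from both sides at W = (-55.1, 27.8). That places the tangent points at M = (-64.6, 27.8) on DM and K = (-55.1, 37.3) on KV. Then |GK| = |K − G| = 66.5.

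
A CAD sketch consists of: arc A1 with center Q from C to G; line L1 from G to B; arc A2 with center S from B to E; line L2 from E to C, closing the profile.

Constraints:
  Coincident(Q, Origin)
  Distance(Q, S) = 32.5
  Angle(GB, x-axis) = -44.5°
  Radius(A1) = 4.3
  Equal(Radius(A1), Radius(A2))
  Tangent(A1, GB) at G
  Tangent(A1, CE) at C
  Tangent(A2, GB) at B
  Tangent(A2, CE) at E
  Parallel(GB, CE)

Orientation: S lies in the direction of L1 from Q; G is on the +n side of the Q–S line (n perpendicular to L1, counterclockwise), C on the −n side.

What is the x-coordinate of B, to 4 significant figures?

26.19

The slot axis is L1's direction at -44.5°, so u = (cos -44.5°, sin -44.5°) = (0.7133, -0.7009) and n = (−sin -44.5°, cos -44.5°) = (0.7009, 0.7133). Q is at the origin and S lies 32.5 along u from Q, so S = 32.5·u = (23.18, -22.78). Tangency of A1 to both parallel lines with radius 4.3 puts G and C at Q ± 4.3·n: G = (3.014, 3.067), C = (-3.014, -3.067). Equal radii place B and E the same way about S: B = S + 4.3·n = (26.19, -19.71), E = S − 4.3·n = (20.17, -25.85). So B.x = 26.19.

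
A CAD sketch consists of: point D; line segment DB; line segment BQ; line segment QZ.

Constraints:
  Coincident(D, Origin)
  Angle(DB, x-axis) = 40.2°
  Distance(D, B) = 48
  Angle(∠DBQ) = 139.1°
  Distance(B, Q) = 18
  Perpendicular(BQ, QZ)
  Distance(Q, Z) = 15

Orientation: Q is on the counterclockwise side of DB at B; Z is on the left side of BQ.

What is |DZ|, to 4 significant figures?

56.71

D is at the origin; DB runs at 40.2° with length 48.0, so B = 48.0·(cos 40.2°, sin 40.2°) = (36.66, 30.98). ∠DBQ = 139.1°, so BQ runs at 40.2° + (180° − 139.1°) = 81.10° from the x-axis; with |BQ| = 18.0, Q = B + 18.0·(cos 81.10°, sin 81.10°) = (39.45, 48.77). BQ ⟂ QZ; with |QZ| = 15.0 on the left of BQ, Z = Q + 15.0·(-0.9880, 0.1547) = (24.63, 51.09). Then |DZ| = |Z − D| = 56.71.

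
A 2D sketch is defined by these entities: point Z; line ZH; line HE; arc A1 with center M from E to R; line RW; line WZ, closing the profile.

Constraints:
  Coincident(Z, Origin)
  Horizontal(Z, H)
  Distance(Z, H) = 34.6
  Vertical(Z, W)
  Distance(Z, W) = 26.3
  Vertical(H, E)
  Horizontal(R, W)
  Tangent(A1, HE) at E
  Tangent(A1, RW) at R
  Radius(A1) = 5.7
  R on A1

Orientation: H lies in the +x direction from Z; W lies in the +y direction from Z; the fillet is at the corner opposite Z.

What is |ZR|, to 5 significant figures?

39.076

Z is at the origin; ZH is horizontal with |ZH| = 34.6 and H on the +x side, so H = (34.600, 0.0000). ZW is vertical with |ZW| = 26.3 and W on the +y side, so W = (0.0000, 26.300). The virtual corner opposite Z is at (34.600, 26.300). Tangency of A1 to HE means the radius ME is perpendicular to HE and since A1 is tangent to RW there, MR ⟂ RW, with radius 5.7, so the center M sits 5.7 in from both sides at M = (28.900, 20.600). That places the tangent points at E = (34.600, 20.600) on HE and R = (28.900, 26.300) on RW. Then |ZR| = |R − Z| = 39.076.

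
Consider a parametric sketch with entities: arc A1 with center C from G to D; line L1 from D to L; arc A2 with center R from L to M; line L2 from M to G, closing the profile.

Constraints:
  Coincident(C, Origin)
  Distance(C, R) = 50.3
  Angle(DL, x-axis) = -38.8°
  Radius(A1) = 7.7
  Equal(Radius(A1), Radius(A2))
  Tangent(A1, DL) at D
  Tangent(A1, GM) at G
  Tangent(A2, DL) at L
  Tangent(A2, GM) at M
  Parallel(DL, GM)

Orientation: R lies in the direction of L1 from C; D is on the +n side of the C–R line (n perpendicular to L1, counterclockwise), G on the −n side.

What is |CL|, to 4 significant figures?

50.89

The slot axis is L1's direction at -38.8°, so u = (cos -38.8°, sin -38.8°) = (0.7793, -0.6266) and n = (−sin -38.8°, cos -38.8°) = (0.6266, 0.7793). C is at the origin and R lies 50.3 along u from C, so R = 50.3·u = (39.20, -31.52). Tangency of A1 to both parallel lines with radius 7.7 puts D and G at C ± 7.7·n: D = (4.825, 6.001), G = (-4.825, -6.001). Equal radii place L and M the same way about R: L = R + 7.7·n = (44.03, -25.52), M = R − 7.7·n = (34.38, -37.52). Then |CL| = |L − C| = 50.89.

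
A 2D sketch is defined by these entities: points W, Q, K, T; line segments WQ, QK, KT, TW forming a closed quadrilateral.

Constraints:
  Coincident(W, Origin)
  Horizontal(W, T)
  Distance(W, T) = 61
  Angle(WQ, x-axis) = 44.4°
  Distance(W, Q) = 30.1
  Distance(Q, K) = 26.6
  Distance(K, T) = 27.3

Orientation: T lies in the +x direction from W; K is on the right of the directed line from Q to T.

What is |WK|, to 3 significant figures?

33.9

W is at the origin; W and T share the same y with |WT| = 61.0 and T in +x, so T = (61.0, 0). WQ runs at 44.4° with |WQ| = 30.1, so Q = (21.5, 21.1). K is determined by |QK| = 26.6 and |KT| = 27.3 together: it lies at the intersection of circle(Q, 26.6) and circle(T, 27.3). With |QT| = 44.8, the foot of the radical line on QT is 22.0 from Q and the perpendicular offset is √(26.6² − 22.0²) = 15.0. Taking the right-of-QT solution: K = (33.8, -2.52).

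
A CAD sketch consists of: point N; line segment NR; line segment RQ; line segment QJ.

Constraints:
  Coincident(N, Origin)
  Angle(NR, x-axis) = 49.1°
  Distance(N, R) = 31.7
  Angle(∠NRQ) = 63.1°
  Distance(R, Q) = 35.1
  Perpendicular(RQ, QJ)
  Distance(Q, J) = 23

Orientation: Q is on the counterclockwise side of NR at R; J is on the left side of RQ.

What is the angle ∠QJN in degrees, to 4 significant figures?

104.2°

N is at the origin; NR runs at 49.1° with length 31.7, so R = 31.7·(cos 49.1°, sin 49.1°) = (20.76, 23.96). ∠NRQ = 63.1°, so RQ runs at 49.1° + (180° − 63.1°) = 166.0° from the x-axis; with |RQ| = 35.1, Q = R + 35.1·(cos 166.0°, sin 166.0°) = (-13.30, 32.45). The perpendicularity gives QJ at right angles to RQ; with |QJ| = 23.0 on the left of RQ, J = Q + 23.0·(-0.2419, -0.9703) = (-18.87, 10.14). Then cos ∠QJN = JQ·JN / (|JQ||JN|), giving 104.2°.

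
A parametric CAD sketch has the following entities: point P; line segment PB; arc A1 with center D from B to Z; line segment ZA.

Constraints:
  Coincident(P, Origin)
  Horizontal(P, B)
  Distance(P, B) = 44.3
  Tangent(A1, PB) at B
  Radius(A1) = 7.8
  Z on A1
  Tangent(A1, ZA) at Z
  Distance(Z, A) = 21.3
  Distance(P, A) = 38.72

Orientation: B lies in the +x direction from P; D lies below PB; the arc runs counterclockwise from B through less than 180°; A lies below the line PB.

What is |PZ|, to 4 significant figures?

37.34

P is at the origin; PB is horizontal with |PB| = 44.3 and B on the +x side, so B = (44.30, 0.000). A1 meets PB tangentially, so DB is at right angles to PB, so D = B + (0, -7.8) = (44.30, -7.800). Since DZ ⟂ ZA (tangency), |DA| = √(7.8² + 21.3²) = 22.68 regardless of where Z sits on A1. So A lies on both circle(P, 38.72) and circle(D, 22.68); the below-PB intersection is A = (29.54, -25.03). Z is the foot of the tangent from A: Z = (36.99, -5.072).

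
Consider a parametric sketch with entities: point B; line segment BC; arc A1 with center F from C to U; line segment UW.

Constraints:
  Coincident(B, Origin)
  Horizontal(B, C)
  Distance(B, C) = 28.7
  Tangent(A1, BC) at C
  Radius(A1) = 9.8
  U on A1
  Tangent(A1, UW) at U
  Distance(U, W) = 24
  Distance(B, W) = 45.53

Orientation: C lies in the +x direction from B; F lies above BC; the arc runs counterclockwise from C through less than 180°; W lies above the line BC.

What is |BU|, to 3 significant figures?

40.1

B is at the origin; BC is horizontal with |BC| = 28.7 and C on the +x side, so C = (28.7, 0.00). The tangent condition forces FC to be normal to BC, so F = C + (0, 9.8) = (28.7, 9.80). Since FU ⟂ UW (tangency), |FW| = √(9.8² + 24.0²) = 25.9 regardless of where U sits on A1. So W lies on both circle(B, 45.53) and circle(F, 25.9); the above-BC intersection is W = (28.2, 35.7). U is the foot of the tangent from W: U = (37.7, 13.7).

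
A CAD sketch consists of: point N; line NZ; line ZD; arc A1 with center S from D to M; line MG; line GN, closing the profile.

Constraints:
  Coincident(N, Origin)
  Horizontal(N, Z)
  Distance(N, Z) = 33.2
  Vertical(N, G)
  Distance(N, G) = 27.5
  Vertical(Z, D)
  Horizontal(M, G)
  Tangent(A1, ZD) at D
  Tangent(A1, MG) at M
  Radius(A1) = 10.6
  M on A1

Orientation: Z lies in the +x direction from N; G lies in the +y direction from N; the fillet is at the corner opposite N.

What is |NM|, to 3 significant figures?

35.6

The virtual corner opposite N is at (33.2, 27.5). The tangent condition forces SD to be normal to ZD and tangency of A1 to MG means the radius SM is perpendicular to MG, with radius 10.6, so the center S sits 10.6 in from both sides at S = (22.6, 16.9). That places the tangent points at D = (33.2, 16.9) on ZD and M = (22.6, 27.5) on MG. Then |NM| = |M − N| = 35.6.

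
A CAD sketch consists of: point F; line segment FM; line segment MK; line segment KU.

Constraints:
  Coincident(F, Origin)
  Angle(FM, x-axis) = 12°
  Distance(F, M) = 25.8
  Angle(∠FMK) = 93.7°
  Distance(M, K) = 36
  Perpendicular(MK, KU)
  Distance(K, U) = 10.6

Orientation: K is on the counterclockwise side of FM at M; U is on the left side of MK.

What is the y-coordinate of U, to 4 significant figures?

39.46

F is at the origin; FM runs at 12.0° with length 25.8, so M = 25.8·(cos 12.0°, sin 12.0°) = (25.24, 5.364). ∠FMK = 93.7°, so MK runs at 12.0° + (180° − 93.7°) = 98.30° from the x-axis; with |MK| = 36.0, K = M + 36.0·(cos 98.30°, sin 98.30°) = (20.04, 40.99). The perpendicularity gives KU at right angles to MK; with |KU| = 10.6 on the left of MK, U = K + 10.6·(-0.9895, -0.1444) = (9.550, 39.46). So U.y = 39.46.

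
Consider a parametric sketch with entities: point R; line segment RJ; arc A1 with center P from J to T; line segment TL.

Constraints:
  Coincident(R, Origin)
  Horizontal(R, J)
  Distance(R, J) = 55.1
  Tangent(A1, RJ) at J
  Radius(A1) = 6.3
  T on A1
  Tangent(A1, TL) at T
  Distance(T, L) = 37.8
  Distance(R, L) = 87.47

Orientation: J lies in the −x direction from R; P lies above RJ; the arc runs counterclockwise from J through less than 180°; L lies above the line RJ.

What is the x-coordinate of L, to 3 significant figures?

-80.0

Checks: ∠(PJ, JR) = 90.00° ✓; |PT| = 6.300 ✓; ∠(PT, TL) = 90.00° ✓; |TL| = 37.80 ✓; |RL| = 87.47 ✓.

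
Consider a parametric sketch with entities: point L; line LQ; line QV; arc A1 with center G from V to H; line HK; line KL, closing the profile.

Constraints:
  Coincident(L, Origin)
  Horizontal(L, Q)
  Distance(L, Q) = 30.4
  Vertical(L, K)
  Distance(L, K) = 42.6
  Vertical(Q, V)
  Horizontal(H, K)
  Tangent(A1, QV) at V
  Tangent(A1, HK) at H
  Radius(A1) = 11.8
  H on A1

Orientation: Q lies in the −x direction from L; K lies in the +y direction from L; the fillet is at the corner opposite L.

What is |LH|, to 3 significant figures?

46.5

The virtual corner opposite L is at (-30.4, 42.6). The tangent condition forces GV to be normal to QV and tangency of A1 to HK means the radius GH is perpendicular to HK, with radius 11.8, so the center G sits 11.8 in from both sides at G = (-18.6, 30.8). That places the tangent points at V = (-30.4, 30.8) on QV and H = (-18.6, 42.6) on HK. Then |LH| = |H − L| = 46.5.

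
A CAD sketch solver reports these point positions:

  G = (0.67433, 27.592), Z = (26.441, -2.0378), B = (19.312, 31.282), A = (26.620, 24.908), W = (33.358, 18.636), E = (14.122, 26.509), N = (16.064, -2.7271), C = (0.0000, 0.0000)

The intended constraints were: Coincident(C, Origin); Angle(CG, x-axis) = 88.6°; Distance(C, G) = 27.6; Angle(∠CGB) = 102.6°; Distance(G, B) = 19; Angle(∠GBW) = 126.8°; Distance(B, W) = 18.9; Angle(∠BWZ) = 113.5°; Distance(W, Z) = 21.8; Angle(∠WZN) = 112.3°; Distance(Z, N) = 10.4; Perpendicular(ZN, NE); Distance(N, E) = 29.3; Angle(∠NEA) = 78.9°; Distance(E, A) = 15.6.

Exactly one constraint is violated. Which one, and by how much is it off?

Distance(E, A) = 15.6 — off by 3.00.

C = (0.00, 0.00) ✓; CG at 88.60° ✓; |CG| = 27.60 ✓; ∠CGB = 102.6° ✓; |GB| = 19.00 ✓; ∠GBW = 126.8° ✓; |BW| = 18.90 ✓; ∠BWZ = 113.5° ✓; |WZ| = 21.80 ✓; ∠WZN = 112.3° ✓; |ZN| = 10.40 ✓; ∠(ZN, NE) = 90.00° ✓; |NE| = 29.30 ✓; ∠NEA = 78.90° ✓; |EA| = 12.60 ✗.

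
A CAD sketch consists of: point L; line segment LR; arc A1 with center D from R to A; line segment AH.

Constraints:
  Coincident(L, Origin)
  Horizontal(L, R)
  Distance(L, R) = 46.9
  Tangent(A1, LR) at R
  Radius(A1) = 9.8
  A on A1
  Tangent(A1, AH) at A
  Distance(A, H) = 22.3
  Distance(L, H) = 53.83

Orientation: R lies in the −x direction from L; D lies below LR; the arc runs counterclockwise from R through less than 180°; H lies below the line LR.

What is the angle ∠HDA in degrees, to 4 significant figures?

66.28°

Checks: L.y = 0.00, R.y = 0.00 ✓; ∠(DR, RL) = 90.00° ✓; |DR| = 9.800 ✓; |DA| = 9.800 ✓; ∠(DA, AH) = 90.00° ✓; |AH| = 22.30 ✓; |LH| = 53.83 ✓.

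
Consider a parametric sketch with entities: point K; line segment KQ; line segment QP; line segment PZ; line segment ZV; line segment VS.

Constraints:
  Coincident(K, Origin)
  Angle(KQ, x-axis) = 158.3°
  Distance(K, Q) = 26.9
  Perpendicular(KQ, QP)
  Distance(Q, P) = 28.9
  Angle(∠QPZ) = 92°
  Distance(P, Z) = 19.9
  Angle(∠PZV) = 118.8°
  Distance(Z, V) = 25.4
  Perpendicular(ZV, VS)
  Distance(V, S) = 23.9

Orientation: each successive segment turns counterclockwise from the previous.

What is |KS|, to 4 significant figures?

15.20

∠PZV = 118.8° gives ZV at 37.50° from the x-axis; with |ZV| = 25.4, V = (2.694, -9.442). ZV ⟂ VS, so VS runs at 127.5°; with |VS| = 23.9, S = (-11.86, 9.519). Then |KS| = |S − K| = 15.20.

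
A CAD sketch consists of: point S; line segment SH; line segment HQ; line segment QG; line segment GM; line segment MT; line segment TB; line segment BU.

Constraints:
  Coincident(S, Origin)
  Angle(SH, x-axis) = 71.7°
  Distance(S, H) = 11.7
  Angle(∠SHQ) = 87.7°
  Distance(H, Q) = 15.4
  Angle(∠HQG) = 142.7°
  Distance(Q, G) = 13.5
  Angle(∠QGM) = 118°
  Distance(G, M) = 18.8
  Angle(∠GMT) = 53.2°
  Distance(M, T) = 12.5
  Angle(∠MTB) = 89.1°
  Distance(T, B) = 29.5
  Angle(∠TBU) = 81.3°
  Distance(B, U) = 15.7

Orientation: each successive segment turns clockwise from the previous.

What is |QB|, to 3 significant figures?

20.7

S is at the origin; SH runs at 71.7° with length 11.7, so H = (3.67, 11.1). ∠SHQ = 87.7° gives HQ at -20.6° from the x-axis; with |HQ| = 15.4, Q = (18.1, 5.69). ∠HQG = 142.7° gives QG at -57.9° from the x-axis; with |QG| = 13.5, G = (25.3, -5.75). ∠QGM = 118.0° gives GM at -120° from the x-axis; with |GM| = 18.8, M = (15.9, -22.0). ∠GMT = 53.2° gives MT at 113° from the x-axis; with |MT| = 12.5, T = (10.9, -10.6). ∠MTB = 89.1° gives TB at 22.4° from the x-axis; with |TB| = 29.5, B = (38.2, 0.678). Then |QB| = |B − Q| = 20.7.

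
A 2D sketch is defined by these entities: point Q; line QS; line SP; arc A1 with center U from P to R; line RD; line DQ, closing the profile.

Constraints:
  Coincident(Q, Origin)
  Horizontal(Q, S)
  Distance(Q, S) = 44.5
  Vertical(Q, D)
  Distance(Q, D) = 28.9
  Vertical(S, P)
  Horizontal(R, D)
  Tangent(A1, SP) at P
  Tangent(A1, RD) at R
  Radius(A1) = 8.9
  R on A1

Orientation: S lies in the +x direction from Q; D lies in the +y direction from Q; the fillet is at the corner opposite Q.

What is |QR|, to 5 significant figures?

45.854

The virtual corner opposite Q is at (44.500, 28.900). Since A1 is tangent to SP there, UP ⟂ SP and the tangent condition forces UR to be normal to RD, with radius 8.9, so the center U sits 8.9 in from both sides at U = (35.600, 20.000). That places the tangent points at P = (44.500, 20.000) on SP and R = (35.600, 28.900) on RD. Then |QR| = |R − Q| = 45.854.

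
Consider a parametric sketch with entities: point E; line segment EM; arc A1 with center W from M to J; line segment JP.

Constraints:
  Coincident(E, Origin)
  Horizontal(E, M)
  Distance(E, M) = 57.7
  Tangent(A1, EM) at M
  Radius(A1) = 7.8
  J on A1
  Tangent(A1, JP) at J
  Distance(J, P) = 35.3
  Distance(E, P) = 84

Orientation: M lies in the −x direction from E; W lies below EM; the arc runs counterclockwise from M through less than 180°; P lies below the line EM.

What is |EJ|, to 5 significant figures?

65.539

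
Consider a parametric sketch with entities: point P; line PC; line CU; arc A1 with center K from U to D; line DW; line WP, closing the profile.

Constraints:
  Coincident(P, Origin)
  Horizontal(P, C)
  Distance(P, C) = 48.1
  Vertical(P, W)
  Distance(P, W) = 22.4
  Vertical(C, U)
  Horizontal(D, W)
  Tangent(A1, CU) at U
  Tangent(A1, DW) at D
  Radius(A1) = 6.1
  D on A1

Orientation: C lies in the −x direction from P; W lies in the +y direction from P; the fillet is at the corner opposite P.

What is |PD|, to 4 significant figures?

47.60

P is at the origin; PC is horizontal with |PC| = 48.1 and C on the −x side, so C = (-48.10, 0.000). PW is vertical with |PW| = 22.4 and W on the +y side, so W = (0.000, 22.40). The virtual corner opposite P is at (-48.10, 22.40). A1 meets CU tangentially, so KU is at right angles to CU and the tangent condition forces KD to be normal to DW, with radius 6.1, so the center K sits 6.1 in from both sides at K = (-42.00, 16.30). That places the tangent points at U = (-48.10, 16.30) on CU and D = (-42.00, 22.40) on DW. Then |PD| = |D − P| = 47.60.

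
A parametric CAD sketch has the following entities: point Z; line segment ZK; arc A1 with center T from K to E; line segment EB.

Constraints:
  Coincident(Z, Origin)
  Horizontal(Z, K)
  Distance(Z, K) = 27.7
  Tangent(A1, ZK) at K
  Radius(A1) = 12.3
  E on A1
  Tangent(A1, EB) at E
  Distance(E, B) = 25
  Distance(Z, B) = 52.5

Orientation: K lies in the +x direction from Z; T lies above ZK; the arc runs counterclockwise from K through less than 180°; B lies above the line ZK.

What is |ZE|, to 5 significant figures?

42.392

Checks: |TE| = 12.30 ✓; ∠(TE, EB) = 90.00° ✓; |EB| = 25.00 ✓; |ZB| = 52.50 ✓.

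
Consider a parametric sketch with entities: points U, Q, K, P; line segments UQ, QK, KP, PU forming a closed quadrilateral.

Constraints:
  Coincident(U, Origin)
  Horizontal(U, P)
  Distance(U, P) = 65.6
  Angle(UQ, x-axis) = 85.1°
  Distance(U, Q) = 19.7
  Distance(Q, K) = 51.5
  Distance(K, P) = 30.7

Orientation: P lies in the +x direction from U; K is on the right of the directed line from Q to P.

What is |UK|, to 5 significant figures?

42.206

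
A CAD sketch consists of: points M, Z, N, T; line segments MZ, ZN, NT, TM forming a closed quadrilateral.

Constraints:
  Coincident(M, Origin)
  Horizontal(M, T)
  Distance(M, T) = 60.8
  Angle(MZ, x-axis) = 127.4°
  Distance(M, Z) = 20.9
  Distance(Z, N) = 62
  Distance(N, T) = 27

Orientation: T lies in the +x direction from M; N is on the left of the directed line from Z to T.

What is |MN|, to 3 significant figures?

54.5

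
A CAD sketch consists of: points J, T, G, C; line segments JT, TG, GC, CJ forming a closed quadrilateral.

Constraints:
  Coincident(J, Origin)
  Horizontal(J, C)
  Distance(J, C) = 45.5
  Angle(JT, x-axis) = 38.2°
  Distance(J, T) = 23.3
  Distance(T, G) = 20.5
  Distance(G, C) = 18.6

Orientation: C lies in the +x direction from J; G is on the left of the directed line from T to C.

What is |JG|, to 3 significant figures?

42.3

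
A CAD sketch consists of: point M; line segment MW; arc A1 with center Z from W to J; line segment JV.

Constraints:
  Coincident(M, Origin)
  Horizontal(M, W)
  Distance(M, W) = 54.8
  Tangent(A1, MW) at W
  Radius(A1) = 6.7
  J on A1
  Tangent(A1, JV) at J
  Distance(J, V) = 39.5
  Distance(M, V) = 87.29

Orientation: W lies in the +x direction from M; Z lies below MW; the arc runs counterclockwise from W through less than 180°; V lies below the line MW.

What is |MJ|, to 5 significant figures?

51.329

Checks: |ZJ| = 6.700 ✓; ∠(ZJ, JV) = 90.00° ✓; |JV| = 39.50 ✓; |MV| = 87.29 ✓.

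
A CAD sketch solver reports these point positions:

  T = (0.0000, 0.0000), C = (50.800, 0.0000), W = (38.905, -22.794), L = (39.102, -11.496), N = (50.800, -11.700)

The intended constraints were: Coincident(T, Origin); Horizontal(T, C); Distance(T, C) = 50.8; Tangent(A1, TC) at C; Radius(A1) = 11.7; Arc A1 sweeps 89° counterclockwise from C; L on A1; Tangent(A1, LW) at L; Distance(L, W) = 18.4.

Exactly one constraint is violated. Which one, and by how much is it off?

Distance(L, W) = 18.4 — off by 7.10.

T = (0.00, 0.00) ✓; T.y = 0.00, C.y = 0.00 ✓; |TC| = 50.80 ✓; ∠(NC, CT) = 90.00° ✓; |NC| = 11.70 ✓; bearing(N→L) − bearing(N→C) = 89.00° ✓; |NL| = 11.70 ✓; ∠(NL, LW) = 90.00° ✓; |LW| = 11.30 ✗.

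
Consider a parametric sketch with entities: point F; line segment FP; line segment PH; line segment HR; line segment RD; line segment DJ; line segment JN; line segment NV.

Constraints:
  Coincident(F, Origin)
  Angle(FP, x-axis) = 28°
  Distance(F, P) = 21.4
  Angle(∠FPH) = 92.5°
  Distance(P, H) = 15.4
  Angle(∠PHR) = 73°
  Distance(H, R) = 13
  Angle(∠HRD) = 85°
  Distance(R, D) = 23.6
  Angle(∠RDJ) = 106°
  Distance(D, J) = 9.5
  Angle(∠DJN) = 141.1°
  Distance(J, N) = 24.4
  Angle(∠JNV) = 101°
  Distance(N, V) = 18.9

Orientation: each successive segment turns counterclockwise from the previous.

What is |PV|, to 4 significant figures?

26.77

F is at the origin; FP runs at 28.0° with length 21.4, so P = (18.90, 10.05). ∠FPH = 92.5° gives PH at 115.5° from the x-axis; with |PH| = 15.4, H = (12.27, 23.95). ∠PHR = 73.0° gives HR at -137.5° from the x-axis; with |HR| = 13.0, R = (2.681, 15.16). ∠HRD = 85.0° gives RD at -42.50° from the x-axis; with |RD| = 23.6, D = (20.08, -0.7801). ∠RDJ = 106.0° gives DJ at 31.50° from the x-axis; with |DJ| = 9.5, J = (28.18, 4.184). ∠DJN = 141.1° gives JN at 70.40° from the x-axis; with |JN| = 24.4, N = (36.37, 27.17). ∠JNV = 101.0° gives NV at 149.4° from the x-axis; with |NV| = 18.9, V = (20.10, 36.79). Then |PV| = |V − P| = 26.77.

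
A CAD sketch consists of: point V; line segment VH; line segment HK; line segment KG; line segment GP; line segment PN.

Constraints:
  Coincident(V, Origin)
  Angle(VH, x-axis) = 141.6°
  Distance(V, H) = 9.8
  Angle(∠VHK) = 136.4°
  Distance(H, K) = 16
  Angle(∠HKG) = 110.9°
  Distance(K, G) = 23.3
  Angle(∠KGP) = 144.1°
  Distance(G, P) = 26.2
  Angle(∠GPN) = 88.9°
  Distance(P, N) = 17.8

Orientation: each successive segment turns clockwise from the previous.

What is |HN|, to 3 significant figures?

42.1

∠KGP = 144.1° gives GP at -7.00° from the x-axis; with |GP| = 26.2, P = (36.5, 30.0). ∠GPN = 88.9° gives PN at -98.1° from the x-axis; with |PN| = 17.8, N = (34.0, 12.4). Then |HN| = |N − H| = 42.1.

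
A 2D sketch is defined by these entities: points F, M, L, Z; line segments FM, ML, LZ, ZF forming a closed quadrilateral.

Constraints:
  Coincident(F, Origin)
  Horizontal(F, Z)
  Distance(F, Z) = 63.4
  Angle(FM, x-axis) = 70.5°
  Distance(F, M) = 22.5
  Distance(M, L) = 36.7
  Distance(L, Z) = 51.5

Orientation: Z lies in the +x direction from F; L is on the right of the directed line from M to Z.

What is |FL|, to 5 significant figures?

20.510

Checks: |ML| = 36.70 ✓; |LZ| = 51.50 ✓.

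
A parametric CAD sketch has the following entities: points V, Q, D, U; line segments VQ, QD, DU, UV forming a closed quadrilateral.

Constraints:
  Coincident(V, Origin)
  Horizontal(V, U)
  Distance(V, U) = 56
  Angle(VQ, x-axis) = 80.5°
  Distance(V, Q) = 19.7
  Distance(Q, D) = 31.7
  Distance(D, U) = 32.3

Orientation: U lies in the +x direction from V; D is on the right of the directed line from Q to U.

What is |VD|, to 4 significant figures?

24.44

Checks: |VU| = 56.00 ✓; |VQ| = 19.70 ✓; |QD| = 31.70 ✓; |DU| = 32.30 ✓.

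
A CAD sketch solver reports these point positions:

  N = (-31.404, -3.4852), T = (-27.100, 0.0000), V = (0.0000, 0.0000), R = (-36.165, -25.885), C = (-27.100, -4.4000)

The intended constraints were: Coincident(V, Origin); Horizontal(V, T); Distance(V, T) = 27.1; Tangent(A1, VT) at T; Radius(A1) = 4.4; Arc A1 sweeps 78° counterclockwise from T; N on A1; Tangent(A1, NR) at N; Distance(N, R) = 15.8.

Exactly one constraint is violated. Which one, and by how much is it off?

Distance(N, R) = 15.8 — off by 7.10.

V = (0.00, 0.00) ✓; V.y = 0.00, T.y = 0.00 ✓; |VT| = 27.10 ✓; ∠(CT, TV) = 90.00° ✓; |CT| = 4.400 ✓; bearing(C→N) − bearing(C→T) = 78.00° ✓; |CN| = 4.400 ✓; ∠(CN, NR) = 90.00° ✓; |NR| = 22.90 ✗.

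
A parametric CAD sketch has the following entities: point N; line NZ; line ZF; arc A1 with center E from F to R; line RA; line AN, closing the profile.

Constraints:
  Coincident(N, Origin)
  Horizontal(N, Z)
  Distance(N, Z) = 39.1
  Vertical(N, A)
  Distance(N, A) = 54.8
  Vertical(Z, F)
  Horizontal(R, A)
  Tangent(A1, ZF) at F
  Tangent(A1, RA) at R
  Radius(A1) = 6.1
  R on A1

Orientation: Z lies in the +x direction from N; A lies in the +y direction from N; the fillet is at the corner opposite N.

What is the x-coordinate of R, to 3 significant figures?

33.0

The virtual corner opposite N is at (39.1, 54.8). The tangent condition forces EF to be normal to ZF and the tangent condition forces ER to be normal to RA, with radius 6.1, so the center E sits 6.1 in from both sides at E = (33.0, 48.7). That places the tangent points at F = (39.1, 48.7) on ZF and R = (33.0, 54.8) on RA. So R.x = 33.0.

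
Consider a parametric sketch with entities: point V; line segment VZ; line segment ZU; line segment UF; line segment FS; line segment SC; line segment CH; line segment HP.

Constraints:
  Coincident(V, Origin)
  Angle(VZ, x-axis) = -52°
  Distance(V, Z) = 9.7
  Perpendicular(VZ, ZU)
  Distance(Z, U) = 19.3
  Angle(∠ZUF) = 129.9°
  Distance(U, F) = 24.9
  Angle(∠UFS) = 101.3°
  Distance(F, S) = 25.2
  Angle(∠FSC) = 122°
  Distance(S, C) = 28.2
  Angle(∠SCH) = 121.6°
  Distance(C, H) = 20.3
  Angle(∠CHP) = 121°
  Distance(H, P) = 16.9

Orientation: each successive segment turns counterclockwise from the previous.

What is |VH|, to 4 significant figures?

18.52

V is at the origin; VZ runs at -52.0° with length 9.7, so Z = (5.972, -7.644). VZ ⟂ ZU, so ZU runs at 38.00°; with |ZU| = 19.3, U = (21.18, 4.239). ∠ZUF = 129.9° gives UF at 88.10° from the x-axis; with |UF| = 24.9, F = (22.01, 29.12). ∠UFS = 101.3° gives FS at 166.8° from the x-axis; with |FS| = 25.2, S = (-2.528, 34.88). ∠FSC = 122.0° gives SC at -135.2° from the x-axis; with |SC| = 28.2, C = (-22.54, 15.01). ∠SCH = 121.6° gives CH at -76.80° from the x-axis; with |CH| = 20.3, H = (-17.90, -4.755). Then |VH| = |H − V| = 18.52.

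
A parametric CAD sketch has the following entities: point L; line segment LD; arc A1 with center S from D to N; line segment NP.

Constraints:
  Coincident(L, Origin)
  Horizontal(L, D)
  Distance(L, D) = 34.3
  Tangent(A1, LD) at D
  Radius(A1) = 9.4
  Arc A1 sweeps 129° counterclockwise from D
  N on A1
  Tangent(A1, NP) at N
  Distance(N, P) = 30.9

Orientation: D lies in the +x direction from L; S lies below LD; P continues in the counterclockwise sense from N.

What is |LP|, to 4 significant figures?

60.86

On A1, D sits at bearing 90° from S; a 129° counterclockwise sweep puts N at bearing 219°, so N = S + 9.4·(cos 219°, sin 219°) = (26.99, -15.32). Since A1 is tangent to NP there, SN ⟂ NP, so NP runs along (−sin 219°, cos 219°); with |NP| = 30.9, P = (46.44, -39.33). Then |LP| = |P − L| = 60.86.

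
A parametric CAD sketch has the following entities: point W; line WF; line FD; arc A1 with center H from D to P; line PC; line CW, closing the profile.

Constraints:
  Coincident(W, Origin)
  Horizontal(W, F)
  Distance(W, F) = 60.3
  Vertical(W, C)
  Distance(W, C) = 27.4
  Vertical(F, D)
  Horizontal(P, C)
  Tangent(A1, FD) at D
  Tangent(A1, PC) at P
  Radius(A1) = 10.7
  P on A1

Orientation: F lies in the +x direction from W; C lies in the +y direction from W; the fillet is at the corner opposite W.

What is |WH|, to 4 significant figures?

52.34

W is at the origin; WF is horizontal with |WF| = 60.3 and F on the +x side, so F = (60.30, 0.000). W and C share the same x with |WC| = 27.4 and C on the +y side, so C = (0.000, 27.40). The virtual corner opposite W is at (60.30, 27.40). The tangent condition forces HD to be normal to FD and A1 meets PC tangentially, so HP is at right angles to PC, with radius 10.7, so the center H sits 10.7 in from both sides at H = (49.60, 16.70). Then |WH| = |H − W| = 52.34.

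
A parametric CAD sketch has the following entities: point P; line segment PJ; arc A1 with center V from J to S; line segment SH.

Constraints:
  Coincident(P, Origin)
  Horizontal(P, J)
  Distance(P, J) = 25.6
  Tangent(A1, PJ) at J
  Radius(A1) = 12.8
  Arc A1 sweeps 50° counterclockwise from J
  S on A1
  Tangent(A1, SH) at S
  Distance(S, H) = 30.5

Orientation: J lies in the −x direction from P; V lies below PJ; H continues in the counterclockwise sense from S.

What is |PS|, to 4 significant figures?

35.70

P is at the origin; P and J share the same y with |PJ| = 25.6 and J on the −x side, so J = (-25.60, 0.000). A1 meets PJ tangentially, so VJ is at right angles to PJ, so V = J + (0, -12.8) = (-25.60, -12.80). On A1, J sits at bearing 90° from V; a 50° counterclockwise sweep puts S at bearing 140°, so S = V + 12.8·(cos 140°, sin 140°) = (-35.41, -4.572). Then |PS| = |S − P| = 35.70.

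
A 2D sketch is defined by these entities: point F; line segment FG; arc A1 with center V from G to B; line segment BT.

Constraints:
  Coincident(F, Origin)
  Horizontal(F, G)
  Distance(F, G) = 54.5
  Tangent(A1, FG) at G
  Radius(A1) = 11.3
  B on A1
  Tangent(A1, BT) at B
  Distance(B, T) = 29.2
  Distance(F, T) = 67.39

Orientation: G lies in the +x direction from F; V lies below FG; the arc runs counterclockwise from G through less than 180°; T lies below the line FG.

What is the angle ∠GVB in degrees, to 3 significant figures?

107°

Checks: ∠(VG, GF) = 90.00° ✓; |VB| = 11.30 ✓; ∠(VB, BT) = 90.00° ✓; |BT| = 29.20 ✓; |FT| = 67.39 ✓.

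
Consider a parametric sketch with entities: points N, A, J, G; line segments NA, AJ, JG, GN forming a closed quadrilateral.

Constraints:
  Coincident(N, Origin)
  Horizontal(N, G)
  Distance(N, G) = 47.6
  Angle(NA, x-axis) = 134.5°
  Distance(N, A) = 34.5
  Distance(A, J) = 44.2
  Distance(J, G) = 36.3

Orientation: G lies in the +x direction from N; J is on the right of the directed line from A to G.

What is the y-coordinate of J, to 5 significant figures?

-1.6968

N is at the origin; NG is horizontal with |NG| = 47.6 and G in +x, so G = (47.6, 0). NA runs at 134.5° with |NA| = 34.5, so A = (-24.181, 24.607). J is determined by |AJ| = 44.2 and |JG| = 36.3 together: it lies at the intersection of circle(A, 44.2) and circle(G, 36.3). With |AG| = 75.882, the foot of the radical line on AG is 42.131 from A and the perpendicular offset is √(44.2² − 42.131²) = 13.364. Taking the right-of-AG solution: J = (11.340, -1.6968).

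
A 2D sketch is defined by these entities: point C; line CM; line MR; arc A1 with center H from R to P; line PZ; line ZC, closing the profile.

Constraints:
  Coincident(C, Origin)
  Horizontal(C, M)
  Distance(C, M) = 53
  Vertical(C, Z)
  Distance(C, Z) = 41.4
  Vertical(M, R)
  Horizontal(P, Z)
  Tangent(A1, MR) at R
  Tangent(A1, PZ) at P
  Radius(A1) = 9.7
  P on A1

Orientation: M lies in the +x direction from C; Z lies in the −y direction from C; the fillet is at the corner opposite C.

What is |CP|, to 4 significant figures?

59.91

C is at the origin; CM is horizontal with |CM| = 53.0 and M on the +x side, so M = (53.00, 0.000). CZ is vertical with |CZ| = 41.4 and Z on the −y side, so Z = (0.000, -41.40). The virtual corner opposite C is at (53.00, -41.40). Tangency of A1 to MR means the radius HR is perpendicular to MR and since A1 is tangent to PZ there, HP ⟂ PZ, with radius 9.7, so the center H sits 9.7 in from both sides at H = (43.30, -31.70). That places the tangent points at R = (53.00, -31.70) on MR and P = (43.30, -41.40) on PZ. Then |CP| = |P − C| = 59.91.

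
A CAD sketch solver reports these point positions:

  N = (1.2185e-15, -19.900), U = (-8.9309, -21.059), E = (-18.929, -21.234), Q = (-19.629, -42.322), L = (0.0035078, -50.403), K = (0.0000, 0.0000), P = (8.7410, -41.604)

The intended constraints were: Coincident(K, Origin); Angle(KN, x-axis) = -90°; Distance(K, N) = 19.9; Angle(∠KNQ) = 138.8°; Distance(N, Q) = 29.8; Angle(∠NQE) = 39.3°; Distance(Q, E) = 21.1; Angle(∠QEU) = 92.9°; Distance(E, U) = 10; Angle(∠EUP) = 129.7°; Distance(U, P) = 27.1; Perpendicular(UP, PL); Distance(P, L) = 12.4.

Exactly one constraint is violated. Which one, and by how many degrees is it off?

Perpendicular(UP, PL) — off by 4.50°.

K = (0.00, 0.00) ✓; KN at -90.00° ✓; |KN| = 19.90 ✓; ∠KNQ = 138.8° ✓; |NQ| = 29.80 ✓; ∠NQE = 39.30° ✓; |QE| = 21.10 ✓; ∠QEU = 92.90° ✓; |EU| = 10.00 ✓; ∠EUP = 129.7° ✓; |UP| = 27.10 ✓; ∠(UP, PL) = 85.50° ✗; |PL| = 12.40 ✓.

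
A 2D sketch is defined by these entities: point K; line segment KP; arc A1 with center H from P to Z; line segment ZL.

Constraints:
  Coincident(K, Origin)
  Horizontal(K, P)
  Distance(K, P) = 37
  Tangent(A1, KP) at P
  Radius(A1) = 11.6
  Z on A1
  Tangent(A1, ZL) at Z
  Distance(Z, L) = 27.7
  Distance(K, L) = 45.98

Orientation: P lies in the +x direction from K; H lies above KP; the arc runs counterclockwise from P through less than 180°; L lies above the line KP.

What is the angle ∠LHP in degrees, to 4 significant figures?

155.4°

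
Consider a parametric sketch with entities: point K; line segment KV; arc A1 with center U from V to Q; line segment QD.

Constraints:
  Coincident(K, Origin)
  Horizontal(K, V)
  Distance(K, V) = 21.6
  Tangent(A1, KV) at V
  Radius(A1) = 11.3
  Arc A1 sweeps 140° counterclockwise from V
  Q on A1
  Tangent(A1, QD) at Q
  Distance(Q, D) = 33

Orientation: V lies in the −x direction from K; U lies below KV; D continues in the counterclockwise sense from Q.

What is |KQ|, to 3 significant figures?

35.1

A1 meets KV tangentially, so UV is at right angles to KV, so U = V + (0, -11.3) = (-21.6, -11.3). On A1, V sits at bearing 90° from U; a 140° counterclockwise sweep puts Q at bearing 230°, so Q = U + 11.3·(cos 230°, sin 230°) = (-28.9, -20.0). Then |KQ| = |Q − K| = 35.1.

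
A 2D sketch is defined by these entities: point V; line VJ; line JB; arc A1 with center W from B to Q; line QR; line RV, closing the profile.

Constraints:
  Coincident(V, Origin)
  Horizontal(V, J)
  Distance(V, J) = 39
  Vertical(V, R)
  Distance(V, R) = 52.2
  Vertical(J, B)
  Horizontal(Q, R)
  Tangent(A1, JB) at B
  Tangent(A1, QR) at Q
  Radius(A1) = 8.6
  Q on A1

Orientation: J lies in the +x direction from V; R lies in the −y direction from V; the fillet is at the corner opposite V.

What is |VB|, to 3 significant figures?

58.5

V is at the origin; V and J share the same y with |VJ| = 39.0 and J on the +x side, so J = (39.0, 0.00). VR is vertical with |VR| = 52.2 and R on the −y side, so R = (0.00, -52.2). The virtual corner opposite V is at (39.0, -52.2). The tangent condition forces WB to be normal to JB and tangency of A1 to QR means the radius WQ is perpendicular to QR, with radius 8.6, so the center W sits 8.6 in from both sides at W = (30.4, -43.6). That places the tangent points at B = (39.0, -43.6) on JB and Q = (30.4, -52.2) on QR. Then |VB| = |B − V| = 58.5.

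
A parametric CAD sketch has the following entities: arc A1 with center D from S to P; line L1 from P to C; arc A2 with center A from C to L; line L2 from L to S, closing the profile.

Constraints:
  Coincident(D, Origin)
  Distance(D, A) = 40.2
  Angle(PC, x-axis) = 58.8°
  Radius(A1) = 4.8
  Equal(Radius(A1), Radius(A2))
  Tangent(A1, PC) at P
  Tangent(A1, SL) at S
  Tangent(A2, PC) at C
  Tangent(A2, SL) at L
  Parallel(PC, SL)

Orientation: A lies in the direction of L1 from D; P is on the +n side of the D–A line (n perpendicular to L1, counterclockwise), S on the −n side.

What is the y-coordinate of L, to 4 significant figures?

31.90

The slot axis is L1's direction at 58.8°, so u = (cos 58.8°, sin 58.8°) = (0.5180, 0.8554) and n = (−sin 58.8°, cos 58.8°) = (-0.8554, 0.5180). D is at the origin and A lies 40.2 along u from D, so A = 40.2·u = (20.82, 34.39). Tangency of A1 to both parallel lines with radius 4.8 puts P and S at D ± 4.8·n: P = (-4.106, 2.487), S = (4.106, -2.487). Equal radii place C and L the same way about A: C = A + 4.8·n = (16.72, 36.87), L = A − 4.8·n = (24.93, 31.90). So L.y = 31.90.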